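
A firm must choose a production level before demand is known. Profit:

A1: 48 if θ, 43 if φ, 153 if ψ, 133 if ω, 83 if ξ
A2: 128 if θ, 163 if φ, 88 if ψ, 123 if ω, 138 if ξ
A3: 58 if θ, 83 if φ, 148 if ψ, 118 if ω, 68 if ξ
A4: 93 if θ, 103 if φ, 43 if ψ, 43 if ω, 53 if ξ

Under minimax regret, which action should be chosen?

A2

Column bests: θ=128, φ=163, ψ=153, ω=133, ξ=138.
A1 regrets: 80, 120, 0, 0, 55 → max 120
A2 regrets: 0, 0, 65, 10, 0 → max 65
A3 regrets: 70, 80, 5, 15, 70 → max 80
A4 regrets: 35, 60, 110, 90, 85 → max 110
Smallest max regret = 65 → A2.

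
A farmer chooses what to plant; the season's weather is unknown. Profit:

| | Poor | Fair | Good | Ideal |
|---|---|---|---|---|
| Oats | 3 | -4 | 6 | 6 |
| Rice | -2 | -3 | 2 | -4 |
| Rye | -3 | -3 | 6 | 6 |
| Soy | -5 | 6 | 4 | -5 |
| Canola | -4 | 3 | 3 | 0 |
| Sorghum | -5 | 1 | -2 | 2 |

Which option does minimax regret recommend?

Canola

Column bests: Poor=3, Fair=6, Good=6, Ideal=6.
Oats regrets: 0, 10, 0, 0 → max 10
Rice regrets: 5, 9, 4, 10 → max 10
Rye regrets: 6, 9, 0, 0 → max 9
Soy regrets: 8, 0, 2, 11 → max 11
Canola regrets: 7, 3, 3, 6 → max 7
Sorghum regrets: 8, 5, 8, 4 → max 8
Smallest max regret = 7 → Canola.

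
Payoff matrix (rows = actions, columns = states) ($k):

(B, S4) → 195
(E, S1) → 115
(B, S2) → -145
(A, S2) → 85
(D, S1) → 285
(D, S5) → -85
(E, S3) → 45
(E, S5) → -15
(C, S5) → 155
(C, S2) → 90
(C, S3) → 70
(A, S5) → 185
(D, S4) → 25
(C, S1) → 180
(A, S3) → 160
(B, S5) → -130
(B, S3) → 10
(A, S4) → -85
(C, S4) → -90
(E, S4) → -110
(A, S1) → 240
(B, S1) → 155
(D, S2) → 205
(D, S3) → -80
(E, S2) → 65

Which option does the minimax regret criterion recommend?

D

Column bests: S1=285, S2=205, S3=160, S4=195, S5=185.
A regrets: 45, 120, 0, 280, 0 → max 280
B regrets: 130, 350, 150, 0, 315 → max 350
C regrets: 105, 115, 90, 285, 30 → max 285
D regrets: 0, 0, 240, 170, 270 → max 270
E regrets: 170, 140, 115, 305, 200 → max 305
Smallest max regret = 270 → D.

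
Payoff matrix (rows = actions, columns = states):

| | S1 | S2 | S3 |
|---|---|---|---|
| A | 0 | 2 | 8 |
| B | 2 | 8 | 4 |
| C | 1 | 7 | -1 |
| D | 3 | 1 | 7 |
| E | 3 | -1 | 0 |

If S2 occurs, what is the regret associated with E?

9

Best payoff under S2 is 8.
Regret = 8 − (-1) = 9.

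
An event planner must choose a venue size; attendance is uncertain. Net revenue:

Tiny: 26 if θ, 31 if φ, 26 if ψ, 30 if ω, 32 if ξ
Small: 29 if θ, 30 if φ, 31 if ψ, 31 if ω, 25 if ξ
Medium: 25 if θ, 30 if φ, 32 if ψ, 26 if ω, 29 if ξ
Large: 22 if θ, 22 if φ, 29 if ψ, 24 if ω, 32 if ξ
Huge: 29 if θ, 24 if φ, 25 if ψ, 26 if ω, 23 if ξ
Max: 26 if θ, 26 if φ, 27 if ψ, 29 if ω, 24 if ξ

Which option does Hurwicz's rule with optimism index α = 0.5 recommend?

Tiny

Tiny: 0.5·32 + 0.5·26 = 29
Small: 0.5·31 + 0.5·25 = 28
Medium: 0.5·32 + 0.5·25 = 28.5
Large: 0.5·32 + 0.5·22 = 27
Huge: 0.5·29 + 0.5·23 = 26
Max: 0.5·29 + 0.5·24 = 26.5
Highest Hurwicz score = 29 → Tiny.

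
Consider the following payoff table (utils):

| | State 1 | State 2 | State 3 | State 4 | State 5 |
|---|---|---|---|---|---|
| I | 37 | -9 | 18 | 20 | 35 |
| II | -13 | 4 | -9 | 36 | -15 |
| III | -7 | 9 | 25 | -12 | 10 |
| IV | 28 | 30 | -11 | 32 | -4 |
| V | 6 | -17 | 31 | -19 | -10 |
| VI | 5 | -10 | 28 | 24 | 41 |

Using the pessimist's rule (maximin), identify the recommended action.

Row minima: I=-9, II=-15, III=-12, IV=-11, V=-19, VI=-10
Best worst-case = -9 → I.

I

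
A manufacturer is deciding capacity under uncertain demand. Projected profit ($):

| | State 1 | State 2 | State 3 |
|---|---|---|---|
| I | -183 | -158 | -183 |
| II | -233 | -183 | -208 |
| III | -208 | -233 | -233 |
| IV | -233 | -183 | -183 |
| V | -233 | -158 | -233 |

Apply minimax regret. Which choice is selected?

I

Column bests: State 1=-183, State 2=-158, State 3=-183.
I regrets: 0, 0, 0 → max 0
II regrets: 50, 25, 25 → max 50
III regrets: 25, 75, 50 → max 75
IV regrets: 50, 25, 0 → max 50
V regrets: 50, 0, 50 → max 50
Smallest max regret = 0 → I.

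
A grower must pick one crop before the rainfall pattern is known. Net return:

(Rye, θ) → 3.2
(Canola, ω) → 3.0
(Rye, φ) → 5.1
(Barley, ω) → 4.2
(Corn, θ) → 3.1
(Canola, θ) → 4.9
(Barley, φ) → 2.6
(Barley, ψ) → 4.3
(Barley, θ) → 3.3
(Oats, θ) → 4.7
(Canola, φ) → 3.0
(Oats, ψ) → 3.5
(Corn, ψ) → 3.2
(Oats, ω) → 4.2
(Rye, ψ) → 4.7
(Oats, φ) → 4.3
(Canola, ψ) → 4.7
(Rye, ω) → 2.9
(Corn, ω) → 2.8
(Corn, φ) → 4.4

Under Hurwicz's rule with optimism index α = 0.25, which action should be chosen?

Oats

Canola: 0.25·4.9 + 0.75·3.0 = 3.475
Barley: 0.25·4.3 + 0.75·2.6 = 3.025
Corn: 0.25·4.4 + 0.75·2.8 = 3.2
Oats: 0.25·4.7 + 0.75·3.5 = 3.8
Rye: 0.25·5.1 + 0.75·2.9 = 3.45
Highest Hurwicz score = 3.8 → Oats.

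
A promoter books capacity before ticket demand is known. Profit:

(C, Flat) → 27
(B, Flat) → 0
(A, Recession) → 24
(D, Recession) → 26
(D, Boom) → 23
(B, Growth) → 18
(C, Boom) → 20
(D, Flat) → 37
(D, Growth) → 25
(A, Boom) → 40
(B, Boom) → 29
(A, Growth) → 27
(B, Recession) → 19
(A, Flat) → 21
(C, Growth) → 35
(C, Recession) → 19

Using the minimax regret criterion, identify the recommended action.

Column bests: Recession=26, Flat=37, Growth=35, Boom=40.
A regrets: 2, 16, 8, 0 → max 16
B regrets: 7, 37, 17, 11 → max 37
C regrets: 7, 10, 0, 20 → max 20
D regrets: 0, 0, 10, 17 → max 17
Smallest max regret = 16 → A.

A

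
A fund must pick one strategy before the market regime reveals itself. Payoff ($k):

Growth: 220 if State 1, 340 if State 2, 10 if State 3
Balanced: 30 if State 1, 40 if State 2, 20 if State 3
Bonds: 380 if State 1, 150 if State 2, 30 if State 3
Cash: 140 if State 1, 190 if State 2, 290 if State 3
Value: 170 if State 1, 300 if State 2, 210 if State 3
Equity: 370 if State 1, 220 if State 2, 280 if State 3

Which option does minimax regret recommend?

Equity

Column bests: State 1=380, State 2=340, State 3=290.
Growth regrets: 160, 0, 280 → max 280
Balanced regrets: 350, 300, 270 → max 350
Bonds regrets: 0, 190, 260 → max 260
Cash regrets: 240, 150, 0 → max 240
Value regrets: 210, 40, 80 → max 210
Equity regrets: 10, 120, 10 → max 120
Smallest max regret = 120 → Equity.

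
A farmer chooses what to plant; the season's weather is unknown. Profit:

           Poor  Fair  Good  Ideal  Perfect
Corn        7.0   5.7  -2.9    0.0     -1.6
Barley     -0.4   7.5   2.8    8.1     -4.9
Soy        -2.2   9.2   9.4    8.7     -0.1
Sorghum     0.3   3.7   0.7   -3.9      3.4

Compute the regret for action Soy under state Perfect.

Best payoff under Perfect is 3.4.
Regret = 3.4 − (-0.1) = 3.5.

3.5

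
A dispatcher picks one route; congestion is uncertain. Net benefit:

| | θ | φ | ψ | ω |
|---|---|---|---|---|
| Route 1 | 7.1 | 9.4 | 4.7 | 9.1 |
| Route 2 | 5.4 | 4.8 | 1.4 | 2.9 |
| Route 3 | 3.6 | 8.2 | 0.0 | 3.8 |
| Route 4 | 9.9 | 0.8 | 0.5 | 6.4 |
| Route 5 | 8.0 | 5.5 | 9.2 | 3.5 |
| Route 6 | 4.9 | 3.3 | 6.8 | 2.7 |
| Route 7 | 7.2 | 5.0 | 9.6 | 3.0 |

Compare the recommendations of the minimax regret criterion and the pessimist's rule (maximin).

minimax regret → Route 1; maximin → Route 1 (agree)

Column bests: θ=9.9, φ=9.4, ψ=9.6, ω=9.1.
Route 1 regrets: 2.8, 0.0, 4.9, 0.0 → max 4.9
Route 2 regrets: 4.5, 4.6, 8.2, 6.2 → max 8.2
Route 3 regrets: 6.3, 1.2, 9.6, 5.3 → max 9.6
Route 4 regrets: 0.0, 8.6, 9.1, 2.7 → max 9.1
Route 5 regrets: 1.9, 3.9, 0.4, 5.6 → max 5.6
Route 6 regrets: 5.0, 6.1, 2.8, 6.4 → max 6.4
Route 7 regrets: 2.7, 4.4, 0.0, 6.1 → max 6.1
Smallest max regret = 4.9 → Route 1.
Row minima: Route 1=4.7, Route 2=1.4, Route 3=0.0, Route 4=0.5, Route 5=3.5, Route 6=2.7, Route 7=3.0
Best worst-case = 4.7 → Route 1.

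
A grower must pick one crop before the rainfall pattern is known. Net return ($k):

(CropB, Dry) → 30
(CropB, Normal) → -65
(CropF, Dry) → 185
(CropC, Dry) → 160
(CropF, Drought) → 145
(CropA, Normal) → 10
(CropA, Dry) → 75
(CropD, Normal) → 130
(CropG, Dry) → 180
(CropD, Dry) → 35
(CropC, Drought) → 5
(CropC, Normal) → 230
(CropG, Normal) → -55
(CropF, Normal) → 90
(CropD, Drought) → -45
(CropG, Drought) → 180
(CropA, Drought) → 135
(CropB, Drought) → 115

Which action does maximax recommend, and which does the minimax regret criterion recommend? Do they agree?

maximax → CropC; minimax regret → CropF (disagree)

Row maxima: CropA=135, CropD=130, CropF=185, CropC=230, CropG=180, CropB=115
Best best-case = 230 → CropC.
Column bests: Drought=180, Dry=185, Normal=230.
CropA regrets: 45, 110, 220 → max 220
CropD regrets: 225, 150, 100 → max 225
CropF regrets: 35, 0, 140 → max 140
CropC regrets: 175, 25, 0 → max 175
CropG regrets: 0, 5, 285 → max 285
CropB regrets: 65, 155, 295 → max 295
Smallest max regret = 140 → CropF.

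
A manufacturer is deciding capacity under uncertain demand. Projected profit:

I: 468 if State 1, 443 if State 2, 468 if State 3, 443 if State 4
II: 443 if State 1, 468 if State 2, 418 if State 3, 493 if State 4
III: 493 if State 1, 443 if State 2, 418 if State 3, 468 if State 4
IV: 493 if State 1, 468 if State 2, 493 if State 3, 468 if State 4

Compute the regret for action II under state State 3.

75

Best payoff under State 3 is 493.
Regret = 493 − 418 = 75.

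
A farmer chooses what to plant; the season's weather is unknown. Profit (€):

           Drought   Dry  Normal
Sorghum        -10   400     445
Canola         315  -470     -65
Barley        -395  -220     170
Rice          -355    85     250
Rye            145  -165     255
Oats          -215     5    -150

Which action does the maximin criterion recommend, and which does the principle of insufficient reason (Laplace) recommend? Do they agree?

Row minima: Sorghum=-10, Canola=-470, Barley=-395, Rice=-355, Rye=-165, Oats=-215
Best worst-case = -10 → Sorghum.
Row averages: Sorghum=835/3, Canola=-220/3, Barley=-445/3, Rice=-20/3, Rye=235/3, Oats=-120
Highest average = 835/3 → Sorghum.

maximin → Sorghum; laplace → Sorghum (agree)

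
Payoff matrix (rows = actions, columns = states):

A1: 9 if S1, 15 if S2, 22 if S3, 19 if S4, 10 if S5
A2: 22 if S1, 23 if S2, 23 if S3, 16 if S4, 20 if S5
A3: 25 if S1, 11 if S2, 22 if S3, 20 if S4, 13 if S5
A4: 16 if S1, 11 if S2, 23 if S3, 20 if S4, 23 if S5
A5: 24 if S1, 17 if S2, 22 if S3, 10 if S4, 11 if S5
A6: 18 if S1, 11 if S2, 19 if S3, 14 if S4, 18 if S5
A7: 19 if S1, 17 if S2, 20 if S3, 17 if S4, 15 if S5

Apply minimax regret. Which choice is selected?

A2

Column bests: S1=25, S2=23, S3=23, S4=20, S5=23.
A1 regrets: 16, 8, 1, 1, 13 → max 16
A2 regrets: 3, 0, 0, 4, 3 → max 4
A3 regrets: 0, 12, 1, 0, 10 → max 12
A4 regrets: 9, 12, 0, 0, 0 → max 12
A5 regrets: 1, 6, 1, 10, 12 → max 12
A6 regrets: 7, 12, 4, 6, 5 → max 12
A7 regrets: 6, 6, 3, 3, 8 → max 8
Smallest max regret = 4 → A2.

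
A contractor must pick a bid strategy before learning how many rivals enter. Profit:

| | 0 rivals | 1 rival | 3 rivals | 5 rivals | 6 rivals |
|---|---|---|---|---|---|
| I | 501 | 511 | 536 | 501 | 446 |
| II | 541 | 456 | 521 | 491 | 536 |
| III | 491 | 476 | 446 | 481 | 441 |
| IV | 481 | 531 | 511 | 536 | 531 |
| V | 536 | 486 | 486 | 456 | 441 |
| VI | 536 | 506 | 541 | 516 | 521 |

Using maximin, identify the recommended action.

VI

Row minima: I=446, II=456, III=441, IV=481, V=441, VI=506
Best worst-case = 506 → VI.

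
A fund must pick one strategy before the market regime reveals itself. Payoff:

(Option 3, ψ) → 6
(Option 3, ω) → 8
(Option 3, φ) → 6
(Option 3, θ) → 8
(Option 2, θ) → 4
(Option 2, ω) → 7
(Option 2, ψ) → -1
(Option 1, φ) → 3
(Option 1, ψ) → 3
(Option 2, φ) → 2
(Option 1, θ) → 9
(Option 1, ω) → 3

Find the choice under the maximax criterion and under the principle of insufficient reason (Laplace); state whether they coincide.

Row maxima: Option 1=9, Option 2=7, Option 3=8
Best best-case = 9 → Option 1.
Row averages: Option 1=4.5, Option 2=3, Option 3=7
Highest average = 7 → Option 3.

maximax → Option 1; laplace → Option 3 (disagree)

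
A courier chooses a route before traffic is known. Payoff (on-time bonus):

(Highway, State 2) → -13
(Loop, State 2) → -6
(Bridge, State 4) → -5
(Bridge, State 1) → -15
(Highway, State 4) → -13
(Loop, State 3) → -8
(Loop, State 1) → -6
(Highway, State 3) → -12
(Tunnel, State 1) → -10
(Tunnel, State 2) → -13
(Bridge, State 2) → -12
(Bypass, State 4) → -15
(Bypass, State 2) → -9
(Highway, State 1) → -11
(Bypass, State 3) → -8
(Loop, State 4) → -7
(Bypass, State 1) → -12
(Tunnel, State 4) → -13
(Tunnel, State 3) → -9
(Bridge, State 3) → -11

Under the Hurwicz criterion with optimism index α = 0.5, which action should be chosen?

Loop

Highway: 0.5·(-11) + 0.5·(-13) = -12
Loop: 0.5·(-6) + 0.5·(-8) = -7
Bridge: 0.5·(-5) + 0.5·(-15) = -10
Tunnel: 0.5·(-9) + 0.5·(-13) = -11
Bypass: 0.5·(-8) + 0.5·(-15) = -11.5
Highest Hurwicz score = -7 → Loop.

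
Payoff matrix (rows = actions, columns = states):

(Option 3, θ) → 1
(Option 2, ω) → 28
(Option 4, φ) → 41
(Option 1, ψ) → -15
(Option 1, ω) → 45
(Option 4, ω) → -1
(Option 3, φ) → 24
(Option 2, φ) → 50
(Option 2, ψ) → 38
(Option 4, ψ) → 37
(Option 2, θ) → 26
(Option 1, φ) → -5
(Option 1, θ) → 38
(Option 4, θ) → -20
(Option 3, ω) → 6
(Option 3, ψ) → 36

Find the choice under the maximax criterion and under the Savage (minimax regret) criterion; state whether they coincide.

maximax → Option 2; minimax regret → Option 2 (agree)

Row maxima: Option 1=45, Option 2=50, Option 3=36, Option 4=41
Best best-case = 50 → Option 2.
Column bests: θ=38, φ=50, ψ=38, ω=45.
Option 1 regrets: 0, 55, 53, 0 → max 55
Option 2 regrets: 12, 0, 0, 17 → max 17
Option 3 regrets: 37, 26, 2, 39 → max 39
Option 4 regrets: 58, 9, 1, 46 → max 58
Smallest max regret = 17 → Option 2.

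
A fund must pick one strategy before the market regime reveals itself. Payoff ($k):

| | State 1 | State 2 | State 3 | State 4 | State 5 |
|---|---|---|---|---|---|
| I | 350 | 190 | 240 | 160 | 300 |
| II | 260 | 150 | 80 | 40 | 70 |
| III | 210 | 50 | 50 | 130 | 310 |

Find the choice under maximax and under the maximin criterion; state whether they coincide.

Row maxima: I=350, II=260, III=310
Best best-case = 350 → I.
Row minima: I=160, II=40, III=50
Best worst-case = 160 → I.

maximax → I; maximin → I (agree)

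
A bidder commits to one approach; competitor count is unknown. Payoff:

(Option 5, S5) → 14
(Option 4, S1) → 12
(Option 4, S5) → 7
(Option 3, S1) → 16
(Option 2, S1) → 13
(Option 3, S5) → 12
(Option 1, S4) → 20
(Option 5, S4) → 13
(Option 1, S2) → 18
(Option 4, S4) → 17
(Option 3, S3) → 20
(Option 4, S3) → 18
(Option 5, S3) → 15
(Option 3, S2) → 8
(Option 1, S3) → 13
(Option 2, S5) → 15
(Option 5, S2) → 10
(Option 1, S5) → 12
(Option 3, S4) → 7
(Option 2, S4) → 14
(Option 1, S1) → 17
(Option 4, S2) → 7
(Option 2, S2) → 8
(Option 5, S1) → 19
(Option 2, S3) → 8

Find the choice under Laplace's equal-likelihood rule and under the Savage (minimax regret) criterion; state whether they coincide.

Row averages: Option 1=16, Option 2=11.6, Option 3=12.6, Option 4=12.2, Option 5=14.2
Highest average = 16 → Option 1.
Column bests: S1=19, S2=18, S3=20, S4=20, S5=15.
Option 1 regrets: 2, 0, 7, 0, 3 → max 7
Option 2 regrets: 6, 10, 12, 6, 0 → max 12
Option 3 regrets: 3, 10, 0, 13, 3 → max 13
Option 4 regrets: 7, 11, 2, 3, 8 → max 11
Option 5 regrets: 0, 8, 5, 7, 1 → max 8
Smallest max regret = 7 → Option 1.

laplace → Option 1; minimax regret → Option 1 (agree)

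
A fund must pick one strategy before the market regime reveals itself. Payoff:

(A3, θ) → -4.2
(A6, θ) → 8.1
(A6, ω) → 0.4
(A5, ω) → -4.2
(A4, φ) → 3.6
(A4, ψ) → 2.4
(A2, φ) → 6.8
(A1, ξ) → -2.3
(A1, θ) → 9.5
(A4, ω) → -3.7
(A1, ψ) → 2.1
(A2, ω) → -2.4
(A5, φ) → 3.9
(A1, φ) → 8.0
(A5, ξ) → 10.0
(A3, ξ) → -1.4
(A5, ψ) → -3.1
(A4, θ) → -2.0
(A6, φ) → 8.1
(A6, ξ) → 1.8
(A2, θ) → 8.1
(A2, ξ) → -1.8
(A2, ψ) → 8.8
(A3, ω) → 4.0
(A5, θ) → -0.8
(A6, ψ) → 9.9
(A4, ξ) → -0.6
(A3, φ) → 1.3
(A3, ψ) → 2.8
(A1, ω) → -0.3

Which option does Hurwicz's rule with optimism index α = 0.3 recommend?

A1: 0.3·9.5 + 0.7·(-2.3) = 1.24
A2: 0.3·8.8 + 0.7·(-2.4) = 0.96
A3: 0.3·4.0 + 0.7·(-4.2) = -1.74
A4: 0.3·3.6 + 0.7·(-3.7) = -1.51
A5: 0.3·10.0 + 0.7·(-4.2) = 0.06
A6: 0.3·9.9 + 0.7·0.4 = 3.25
Highest Hurwicz score = 3.25 → A6.

A6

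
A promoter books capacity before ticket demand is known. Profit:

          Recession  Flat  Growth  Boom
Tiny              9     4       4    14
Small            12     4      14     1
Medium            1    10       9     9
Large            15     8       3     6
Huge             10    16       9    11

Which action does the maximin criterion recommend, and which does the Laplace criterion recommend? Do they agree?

maximin → Huge; laplace → Huge (agree)

Row minima: Tiny=4, Small=1, Medium=1, Large=3, Huge=9
Best worst-case = 9 → Huge.
Row averages: Tiny=7.75, Small=7.75, Medium=7.25, Large=8, Huge=11.5
Highest average = 11.5 → Huge.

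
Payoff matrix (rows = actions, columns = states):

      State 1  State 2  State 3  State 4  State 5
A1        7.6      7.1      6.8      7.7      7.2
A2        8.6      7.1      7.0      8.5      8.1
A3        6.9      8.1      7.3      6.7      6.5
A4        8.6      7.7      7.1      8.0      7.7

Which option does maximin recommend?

A4

Row minima: A1=6.8, A2=7.0, A3=6.5, A4=7.1
Best worst-case = 7.1 → A4.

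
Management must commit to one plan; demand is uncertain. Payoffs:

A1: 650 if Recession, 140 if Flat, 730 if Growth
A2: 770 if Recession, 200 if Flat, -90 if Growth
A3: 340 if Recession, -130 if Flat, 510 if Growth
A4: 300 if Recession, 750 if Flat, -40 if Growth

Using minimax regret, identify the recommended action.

Column bests: Recession=770, Flat=750, Growth=730.
A1 regrets: 120, 610, 0 → max 610
A2 regrets: 0, 550, 820 → max 820
A3 regrets: 430, 880, 220 → max 880
A4 regrets: 470, 0, 770 → max 770
Smallest max regret = 610 → A1.

A1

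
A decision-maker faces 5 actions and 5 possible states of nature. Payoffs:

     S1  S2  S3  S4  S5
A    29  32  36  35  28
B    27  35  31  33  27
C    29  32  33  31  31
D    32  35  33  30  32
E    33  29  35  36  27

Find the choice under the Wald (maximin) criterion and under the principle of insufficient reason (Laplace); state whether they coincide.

Row minima: A=28, B=27, C=29, D=30, E=27
Best worst-case = 30 → D.
Row averages: A=32, B=30.6, C=31.2, D=32.4, E=32
Highest average = 32.4 → D.

maximin → D; laplace → D (agree)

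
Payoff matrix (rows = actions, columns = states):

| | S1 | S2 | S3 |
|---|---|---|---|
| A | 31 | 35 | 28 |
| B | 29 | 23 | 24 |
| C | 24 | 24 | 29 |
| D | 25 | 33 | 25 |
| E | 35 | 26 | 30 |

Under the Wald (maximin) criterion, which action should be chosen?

A

Row minima: A=28, B=23, C=24, D=25, E=26
Best worst-case = 28 → A.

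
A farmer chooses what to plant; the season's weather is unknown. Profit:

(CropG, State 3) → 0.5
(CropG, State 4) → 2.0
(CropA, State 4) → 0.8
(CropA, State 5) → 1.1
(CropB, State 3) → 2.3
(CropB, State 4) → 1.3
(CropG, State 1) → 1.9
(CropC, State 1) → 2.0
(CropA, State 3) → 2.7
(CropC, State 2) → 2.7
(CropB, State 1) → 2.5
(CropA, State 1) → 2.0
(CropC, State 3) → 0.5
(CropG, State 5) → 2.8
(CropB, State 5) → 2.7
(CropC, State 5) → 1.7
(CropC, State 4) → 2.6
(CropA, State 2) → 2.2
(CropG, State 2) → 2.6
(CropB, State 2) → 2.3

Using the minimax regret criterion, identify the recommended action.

Column bests: State 1=2.5, State 2=2.7, State 3=2.7, State 4=2.6, State 5=2.8.
CropA regrets: 0.5, 0.5, 0.0, 1.8, 1.7 → max 1.8
CropC regrets: 0.5, 0.0, 2.2, 0.0, 1.1 → max 2.2
CropB regrets: 0.0, 0.4, 0.4, 1.3, 0.1 → max 1.3
CropG regrets: 0.6, 0.1, 2.2, 0.6, 0.0 → max 2.2
Smallest max regret = 1.3 → CropB.

CropB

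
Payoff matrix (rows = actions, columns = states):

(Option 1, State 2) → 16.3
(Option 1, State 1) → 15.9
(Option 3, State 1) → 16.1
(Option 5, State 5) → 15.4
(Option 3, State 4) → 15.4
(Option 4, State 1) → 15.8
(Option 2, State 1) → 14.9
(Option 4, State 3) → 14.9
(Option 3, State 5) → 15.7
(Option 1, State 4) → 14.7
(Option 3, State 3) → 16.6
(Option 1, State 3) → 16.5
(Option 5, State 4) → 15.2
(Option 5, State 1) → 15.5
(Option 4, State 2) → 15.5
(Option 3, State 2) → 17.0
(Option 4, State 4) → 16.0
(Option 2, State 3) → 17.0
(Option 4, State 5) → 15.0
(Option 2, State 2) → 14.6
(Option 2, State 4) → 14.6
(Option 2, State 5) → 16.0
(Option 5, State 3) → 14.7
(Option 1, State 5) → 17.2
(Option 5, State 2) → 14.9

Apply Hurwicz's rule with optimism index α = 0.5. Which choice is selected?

Option 1: 0.5·17.2 + 0.5·14.7 = 15.95
Option 2: 0.5·17.0 + 0.5·14.6 = 15.8
Option 3: 0.5·17.0 + 0.5·15.4 = 16.2
Option 4: 0.5·16.0 + 0.5·14.9 = 15.45
Option 5: 0.5·15.5 + 0.5·14.7 = 15.1
Highest Hurwicz score = 16.2 → Option 3.

Option 3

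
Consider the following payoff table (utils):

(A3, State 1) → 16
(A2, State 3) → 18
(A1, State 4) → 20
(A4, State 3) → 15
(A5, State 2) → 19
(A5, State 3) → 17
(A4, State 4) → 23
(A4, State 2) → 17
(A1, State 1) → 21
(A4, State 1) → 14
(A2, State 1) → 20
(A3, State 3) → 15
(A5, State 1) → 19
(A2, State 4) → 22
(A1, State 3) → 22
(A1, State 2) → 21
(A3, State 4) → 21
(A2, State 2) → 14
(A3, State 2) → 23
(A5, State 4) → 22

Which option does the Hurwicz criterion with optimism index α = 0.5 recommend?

A1

A1: 0.5·22 + 0.5·20 = 21
A2: 0.5·22 + 0.5·14 = 18
A3: 0.5·23 + 0.5·15 = 19
A4: 0.5·23 + 0.5·14 = 18.5
A5: 0.5·22 + 0.5·17 = 19.5
Highest Hurwicz score = 21 → A1.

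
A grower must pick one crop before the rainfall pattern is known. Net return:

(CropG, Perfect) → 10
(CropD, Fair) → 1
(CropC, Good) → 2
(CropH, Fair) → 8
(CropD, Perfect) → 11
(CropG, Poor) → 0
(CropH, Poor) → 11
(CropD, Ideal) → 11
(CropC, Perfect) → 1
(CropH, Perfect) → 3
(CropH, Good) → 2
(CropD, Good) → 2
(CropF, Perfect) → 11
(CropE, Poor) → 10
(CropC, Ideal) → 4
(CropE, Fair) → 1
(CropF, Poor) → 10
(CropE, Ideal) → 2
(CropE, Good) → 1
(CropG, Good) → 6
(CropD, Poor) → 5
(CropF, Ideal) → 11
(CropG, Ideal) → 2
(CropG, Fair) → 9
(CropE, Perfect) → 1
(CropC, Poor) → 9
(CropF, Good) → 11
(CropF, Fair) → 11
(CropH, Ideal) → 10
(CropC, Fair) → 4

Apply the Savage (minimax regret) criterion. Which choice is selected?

Column bests: Poor=11, Fair=11, Good=11, Ideal=11, Perfect=11.
CropF regrets: 1, 0, 0, 0, 0 → max 1
CropG regrets: 11, 2, 5, 9, 1 → max 11
CropH regrets: 0, 3, 9, 1, 8 → max 9
CropC regrets: 2, 7, 9, 7, 10 → max 10
CropE regrets: 1, 10, 10, 9, 10 → max 10
CropD regrets: 6, 10, 9, 0, 0 → max 10
Smallest max regret = 1 → CropF.

CropF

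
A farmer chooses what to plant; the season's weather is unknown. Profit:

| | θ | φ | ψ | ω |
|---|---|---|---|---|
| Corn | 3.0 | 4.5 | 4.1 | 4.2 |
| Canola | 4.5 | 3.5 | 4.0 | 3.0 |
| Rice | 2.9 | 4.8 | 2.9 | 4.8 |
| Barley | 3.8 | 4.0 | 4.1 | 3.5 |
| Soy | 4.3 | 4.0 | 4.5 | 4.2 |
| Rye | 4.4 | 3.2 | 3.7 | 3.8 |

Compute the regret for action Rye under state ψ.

Best payoff under ψ is 4.5.
Regret = 4.5 − 3.7 = 0.8.

0.8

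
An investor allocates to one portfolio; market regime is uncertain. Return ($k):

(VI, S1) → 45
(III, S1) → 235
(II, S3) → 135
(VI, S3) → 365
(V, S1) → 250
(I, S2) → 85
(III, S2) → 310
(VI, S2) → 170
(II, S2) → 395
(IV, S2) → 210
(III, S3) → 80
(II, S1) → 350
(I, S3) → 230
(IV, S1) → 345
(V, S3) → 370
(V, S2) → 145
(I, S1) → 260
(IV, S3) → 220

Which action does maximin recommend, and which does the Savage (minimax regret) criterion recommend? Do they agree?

Row minima: I=85, II=135, III=80, IV=210, V=145, VI=45
Best worst-case = 210 → IV.
Column bests: S1=350, S2=395, S3=370.
I regrets: 90, 310, 140 → max 310
II regrets: 0, 0, 235 → max 235
III regrets: 115, 85, 290 → max 290
IV regrets: 5, 185, 150 → max 185
V regrets: 100, 250, 0 → max 250
VI regrets: 305, 225, 5 → max 305
Smallest max regret = 185 → IV.

maximin → IV; minimax regret → IV (agree)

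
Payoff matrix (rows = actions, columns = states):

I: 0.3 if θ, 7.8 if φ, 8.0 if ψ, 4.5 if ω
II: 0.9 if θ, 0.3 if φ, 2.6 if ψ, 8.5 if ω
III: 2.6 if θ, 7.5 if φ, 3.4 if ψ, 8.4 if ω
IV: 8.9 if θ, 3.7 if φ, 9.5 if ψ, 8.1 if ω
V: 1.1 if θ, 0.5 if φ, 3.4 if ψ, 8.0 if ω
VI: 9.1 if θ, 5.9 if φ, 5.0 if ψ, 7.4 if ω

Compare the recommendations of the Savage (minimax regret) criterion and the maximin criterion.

minimax regret → IV; maximin → VI (disagree)

Column bests: θ=9.1, φ=7.8, ψ=9.5, ω=8.5.
I regrets: 8.8, 0.0, 1.5, 4.0 → max 8.8
II regrets: 8.2, 7.5, 6.9, 0.0 → max 8.2
III regrets: 6.5, 0.3, 6.1, 0.1 → max 6.5
IV regrets: 0.2, 4.1, 0.0, 0.4 → max 4.1
V regrets: 8.0, 7.3, 6.1, 0.5 → max 8.0
VI regrets: 0.0, 1.9, 4.5, 1.1 → max 4.5
Smallest max regret = 4.1 → IV.
Row minima: I=0.3, II=0.3, III=2.6, IV=3.7, V=0.5, VI=5.0
Best worst-case = 5.0 → VI.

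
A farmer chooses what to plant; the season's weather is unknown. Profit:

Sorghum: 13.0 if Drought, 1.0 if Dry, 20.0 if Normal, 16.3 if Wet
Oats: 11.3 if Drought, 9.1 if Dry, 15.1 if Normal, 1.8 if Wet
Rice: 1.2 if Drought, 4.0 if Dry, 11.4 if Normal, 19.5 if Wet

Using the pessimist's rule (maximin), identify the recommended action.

Oats

Row minima: Sorghum=1.0, Oats=1.8, Rice=1.2
Best worst-case = 1.8 → Oats.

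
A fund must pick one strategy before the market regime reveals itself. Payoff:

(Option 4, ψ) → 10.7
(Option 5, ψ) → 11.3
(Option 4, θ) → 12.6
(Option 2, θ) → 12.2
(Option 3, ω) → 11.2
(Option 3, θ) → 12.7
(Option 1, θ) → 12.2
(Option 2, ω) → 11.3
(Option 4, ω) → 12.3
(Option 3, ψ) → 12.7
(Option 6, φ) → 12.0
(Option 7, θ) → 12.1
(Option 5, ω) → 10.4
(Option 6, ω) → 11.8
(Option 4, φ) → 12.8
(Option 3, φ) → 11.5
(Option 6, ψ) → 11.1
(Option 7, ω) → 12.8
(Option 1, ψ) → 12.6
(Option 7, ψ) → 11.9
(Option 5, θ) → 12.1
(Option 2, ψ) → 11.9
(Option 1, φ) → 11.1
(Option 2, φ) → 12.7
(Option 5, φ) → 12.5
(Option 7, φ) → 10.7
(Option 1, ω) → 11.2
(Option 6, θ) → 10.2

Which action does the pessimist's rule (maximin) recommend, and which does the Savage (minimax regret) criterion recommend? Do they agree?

maximin → Option 2; minimax regret → Option 2 (agree)

Row minima: Option 1=11.1, Option 2=11.3, Option 3=11.2, Option 4=10.7, Option 5=10.4, Option 6=10.2, Option 7=10.7
Best worst-case = 11.3 → Option 2.
Column bests: θ=12.7, φ=12.8, ψ=12.7, ω=12.8.
Option 1 regrets: 0.5, 1.7, 0.1, 1.6 → max 1.7
Option 2 regrets: 0.5, 0.1, 0.8, 1.5 → max 1.5
Option 3 regrets: 0.0, 1.3, 0.0, 1.6 → max 1.6
Option 4 regrets: 0.1, 0.0, 2.0, 0.5 → max 2.0
Option 5 regrets: 0.6, 0.3, 1.4, 2.4 → max 2.4
Option 6 regrets: 2.5, 0.8, 1.6, 1.0 → max 2.5
Option 7 regrets: 0.6, 2.1, 0.8, 0.0 → max 2.1
Smallest max regret = 1.5 → Option 2.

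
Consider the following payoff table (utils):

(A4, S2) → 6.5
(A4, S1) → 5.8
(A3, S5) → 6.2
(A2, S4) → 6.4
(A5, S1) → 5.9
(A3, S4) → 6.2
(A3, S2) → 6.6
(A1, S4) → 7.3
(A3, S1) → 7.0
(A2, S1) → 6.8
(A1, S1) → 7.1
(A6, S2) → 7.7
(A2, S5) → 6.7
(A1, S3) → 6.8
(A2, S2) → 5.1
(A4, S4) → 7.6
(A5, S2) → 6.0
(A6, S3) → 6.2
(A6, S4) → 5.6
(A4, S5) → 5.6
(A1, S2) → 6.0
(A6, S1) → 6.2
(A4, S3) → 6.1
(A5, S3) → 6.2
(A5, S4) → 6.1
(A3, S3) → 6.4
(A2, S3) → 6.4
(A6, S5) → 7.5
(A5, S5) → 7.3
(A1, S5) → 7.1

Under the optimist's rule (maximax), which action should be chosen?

A6

Row maxima: A1=7.3, A2=6.8, A3=7.0, A4=7.6, A5=7.3, A6=7.7
Best best-case = 7.7 → A6.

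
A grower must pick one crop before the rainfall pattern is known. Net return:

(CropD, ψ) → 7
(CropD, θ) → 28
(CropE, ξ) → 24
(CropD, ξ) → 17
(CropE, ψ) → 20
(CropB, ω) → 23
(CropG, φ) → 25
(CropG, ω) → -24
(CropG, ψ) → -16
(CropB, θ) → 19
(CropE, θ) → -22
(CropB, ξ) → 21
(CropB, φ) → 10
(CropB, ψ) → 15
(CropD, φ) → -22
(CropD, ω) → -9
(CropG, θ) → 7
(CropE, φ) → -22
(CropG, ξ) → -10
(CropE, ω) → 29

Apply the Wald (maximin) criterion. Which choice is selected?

CropB

Row minima: CropB=10, CropD=-22, CropE=-22, CropG=-24
Best worst-case = 10 → CropB.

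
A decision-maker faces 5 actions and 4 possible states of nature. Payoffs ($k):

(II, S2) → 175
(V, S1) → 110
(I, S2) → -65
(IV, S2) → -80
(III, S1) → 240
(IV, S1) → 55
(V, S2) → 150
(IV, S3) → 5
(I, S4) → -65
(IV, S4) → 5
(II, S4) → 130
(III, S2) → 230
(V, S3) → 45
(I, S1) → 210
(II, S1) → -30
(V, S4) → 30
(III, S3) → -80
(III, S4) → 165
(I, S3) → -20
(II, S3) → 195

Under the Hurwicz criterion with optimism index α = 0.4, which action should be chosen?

V

I: 0.4·210 + 0.6·(-65) = 45
II: 0.4·195 + 0.6·(-30) = 60
III: 0.4·240 + 0.6·(-80) = 48
IV: 0.4·55 + 0.6·(-80) = -26
V: 0.4·150 + 0.6·30 = 78
Highest Hurwicz score = 78 → V.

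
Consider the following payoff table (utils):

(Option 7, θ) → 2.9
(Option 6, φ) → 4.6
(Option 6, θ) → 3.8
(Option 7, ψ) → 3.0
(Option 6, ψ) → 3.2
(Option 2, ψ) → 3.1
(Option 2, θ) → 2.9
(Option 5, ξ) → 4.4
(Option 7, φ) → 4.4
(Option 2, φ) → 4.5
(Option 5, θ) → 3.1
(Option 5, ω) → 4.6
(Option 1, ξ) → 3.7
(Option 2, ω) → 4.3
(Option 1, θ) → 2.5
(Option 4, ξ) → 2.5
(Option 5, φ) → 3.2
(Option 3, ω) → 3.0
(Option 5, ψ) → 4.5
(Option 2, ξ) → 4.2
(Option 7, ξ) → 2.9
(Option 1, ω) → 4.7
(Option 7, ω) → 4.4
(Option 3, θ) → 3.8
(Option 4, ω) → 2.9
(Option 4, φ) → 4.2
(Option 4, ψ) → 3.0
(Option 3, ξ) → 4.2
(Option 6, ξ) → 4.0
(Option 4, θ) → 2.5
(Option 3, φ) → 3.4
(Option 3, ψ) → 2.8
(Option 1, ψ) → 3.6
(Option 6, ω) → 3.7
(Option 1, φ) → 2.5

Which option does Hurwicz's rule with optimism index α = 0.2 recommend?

Option 1: 0.2·4.7 + 0.8·2.5 = 2.94
Option 2: 0.2·4.5 + 0.8·2.9 = 3.22
Option 3: 0.2·4.2 + 0.8·2.8 = 3.08
Option 4: 0.2·4.2 + 0.8·2.5 = 2.84
Option 5: 0.2·4.6 + 0.8·3.1 = 3.4
Option 6: 0.2·4.6 + 0.8·3.2 = 3.48
Option 7: 0.2·4.4 + 0.8·2.9 = 3.2
Highest Hurwicz score = 3.48 → Option 6.

Option 6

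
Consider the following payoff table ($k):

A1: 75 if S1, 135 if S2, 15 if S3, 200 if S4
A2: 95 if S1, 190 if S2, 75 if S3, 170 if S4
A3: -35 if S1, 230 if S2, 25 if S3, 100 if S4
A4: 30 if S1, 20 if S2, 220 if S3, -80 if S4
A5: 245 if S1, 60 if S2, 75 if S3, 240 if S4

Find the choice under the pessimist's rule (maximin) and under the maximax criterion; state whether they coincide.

Row minima: A1=15, A2=75, A3=-35, A4=-80, A5=60
Best worst-case = 75 → A2.
Row maxima: A1=200, A2=190, A3=230, A4=220, A5=245
Best best-case = 245 → A5.

maximin → A2; maximax → A5 (disagree)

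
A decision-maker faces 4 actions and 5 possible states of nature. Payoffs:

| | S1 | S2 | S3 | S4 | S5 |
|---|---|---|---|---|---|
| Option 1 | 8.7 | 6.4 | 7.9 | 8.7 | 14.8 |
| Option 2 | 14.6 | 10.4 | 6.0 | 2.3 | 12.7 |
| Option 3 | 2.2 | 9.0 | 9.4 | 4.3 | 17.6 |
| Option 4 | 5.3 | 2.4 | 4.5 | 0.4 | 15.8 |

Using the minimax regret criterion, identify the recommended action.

Column bests: S1=14.6, S2=10.4, S3=9.4, S4=8.7, S5=17.6.
Option 1 regrets: 5.9, 4.0, 1.5, 0.0, 2.8 → max 5.9
Option 2 regrets: 0.0, 0.0, 3.4, 6.4, 4.9 → max 6.4
Option 3 regrets: 12.4, 1.4, 0.0, 4.4, 0.0 → max 12.4
Option 4 regrets: 9.3, 8.0, 4.9, 8.3, 1.8 → max 9.3
Smallest max regret = 5.9 → Option 1.

Option 1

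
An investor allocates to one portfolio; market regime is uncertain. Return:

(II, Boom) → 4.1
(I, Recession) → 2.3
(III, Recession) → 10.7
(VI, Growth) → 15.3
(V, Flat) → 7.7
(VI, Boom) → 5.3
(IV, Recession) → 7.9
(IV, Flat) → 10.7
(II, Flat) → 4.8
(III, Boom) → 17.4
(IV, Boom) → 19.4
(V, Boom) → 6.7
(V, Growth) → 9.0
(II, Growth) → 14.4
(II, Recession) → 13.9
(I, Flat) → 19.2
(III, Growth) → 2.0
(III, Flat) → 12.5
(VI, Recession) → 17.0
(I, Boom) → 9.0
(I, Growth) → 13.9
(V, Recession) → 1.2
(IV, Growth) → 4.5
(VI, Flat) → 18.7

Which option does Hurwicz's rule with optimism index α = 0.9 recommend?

IV

I: 0.9·19.2 + 0.1·2.3 = 17.51
II: 0.9·14.4 + 0.1·4.1 = 13.37
III: 0.9·17.4 + 0.1·2.0 = 15.86
IV: 0.9·19.4 + 0.1·4.5 = 17.91
V: 0.9·9.0 + 0.1·1.2 = 8.22
VI: 0.9·18.7 + 0.1·5.3 = 17.36
Highest Hurwicz score = 17.91 → IV.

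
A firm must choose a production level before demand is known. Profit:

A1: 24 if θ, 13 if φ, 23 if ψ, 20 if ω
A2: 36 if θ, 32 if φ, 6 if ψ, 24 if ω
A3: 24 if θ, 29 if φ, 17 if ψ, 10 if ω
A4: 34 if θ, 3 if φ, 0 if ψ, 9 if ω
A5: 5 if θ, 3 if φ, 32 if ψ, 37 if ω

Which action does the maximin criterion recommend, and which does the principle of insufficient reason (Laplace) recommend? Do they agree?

maximin → A1; laplace → A2 (disagree)

Row minima: A1=13, A2=6, A3=10, A4=0, A5=3
Best worst-case = 13 → A1.
Row averages: A1=20, A2=24.5, A3=20, A4=11.5, A5=19.25
Highest average = 24.5 → A2.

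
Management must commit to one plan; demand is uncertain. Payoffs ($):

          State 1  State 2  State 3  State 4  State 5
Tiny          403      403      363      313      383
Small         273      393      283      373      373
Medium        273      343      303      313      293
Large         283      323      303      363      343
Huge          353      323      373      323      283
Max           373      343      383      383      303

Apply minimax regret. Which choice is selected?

Column bests: State 1=403, State 2=403, State 3=383, State 4=383, State 5=383.
Tiny regrets: 0, 0, 20, 70, 0 → max 70
Small regrets: 130, 10, 100, 10, 10 → max 130
Medium regrets: 130, 60, 80, 70, 90 → max 130
Large regrets: 120, 80, 80, 20, 40 → max 120
Huge regrets: 50, 80, 10, 60, 100 → max 100
Max regrets: 30, 60, 0, 0, 80 → max 80
Smallest max regret = 70 → Tiny.

Tiny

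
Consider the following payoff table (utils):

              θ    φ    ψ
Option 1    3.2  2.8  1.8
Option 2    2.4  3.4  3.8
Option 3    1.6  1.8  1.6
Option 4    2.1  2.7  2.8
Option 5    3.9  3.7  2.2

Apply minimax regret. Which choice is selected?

Option 2

Column bests: θ=3.9, φ=3.7, ψ=3.8.
Option 1 regrets: 0.7, 0.9, 2.0 → max 2.0
Option 2 regrets: 1.5, 0.3, 0.0 → max 1.5
Option 3 regrets: 2.3, 1.9, 2.2 → max 2.3
Option 4 regrets: 1.8, 1.0, 1.0 → max 1.8
Option 5 regrets: 0.0, 0.0, 1.6 → max 1.6
Smallest max regret = 1.5 → Option 2.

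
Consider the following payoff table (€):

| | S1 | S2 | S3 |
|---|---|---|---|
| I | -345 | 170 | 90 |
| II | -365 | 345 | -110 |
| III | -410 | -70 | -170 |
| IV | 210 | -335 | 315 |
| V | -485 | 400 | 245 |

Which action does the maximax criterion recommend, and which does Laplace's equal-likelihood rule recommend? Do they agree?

maximax → V; laplace → IV (disagree)

Row maxima: I=170, II=345, III=-70, IV=315, V=400
Best best-case = 400 → V.
Row averages: I=-85/3, II=-130/3, III=-650/3, IV=190/3, V=160/3
Highest average = 190/3 → IV.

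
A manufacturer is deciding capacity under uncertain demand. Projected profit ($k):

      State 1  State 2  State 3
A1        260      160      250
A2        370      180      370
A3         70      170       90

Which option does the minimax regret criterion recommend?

A2

Column bests: State 1=370, State 2=180, State 3=370.
A1 regrets: 110, 20, 120 → max 120
A2 regrets: 0, 0, 0 → max 0
A3 regrets: 300, 10, 280 → max 300
Smallest max regret = 0 → A2.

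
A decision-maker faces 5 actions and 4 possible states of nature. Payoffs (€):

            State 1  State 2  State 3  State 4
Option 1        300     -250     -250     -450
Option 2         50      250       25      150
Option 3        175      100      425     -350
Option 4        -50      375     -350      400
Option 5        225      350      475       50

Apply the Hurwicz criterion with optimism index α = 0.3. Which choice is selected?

Option 1: 0.3·300 + 0.7·(-450) = -225
Option 2: 0.3·250 + 0.7·25 = 92.5
Option 3: 0.3·425 + 0.7·(-350) = -117.5
Option 4: 0.3·400 + 0.7·(-350) = -125
Option 5: 0.3·475 + 0.7·50 = 177.5
Highest Hurwicz score = 177.5 → Option 5.

Option 5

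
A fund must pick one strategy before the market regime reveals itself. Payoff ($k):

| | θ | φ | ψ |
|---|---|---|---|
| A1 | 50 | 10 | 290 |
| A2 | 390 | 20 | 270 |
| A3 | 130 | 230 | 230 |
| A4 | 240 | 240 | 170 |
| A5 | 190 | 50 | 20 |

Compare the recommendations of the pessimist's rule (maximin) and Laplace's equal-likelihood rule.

maximin → A4; laplace → A2 (disagree)

Row minima: A1=10, A2=20, A3=130, A4=170, A5=20
Best worst-case = 170 → A4.
Row averages: A1=350/3, A2=680/3, A3=590/3, A4=650/3, A5=260/3
Highest average = 680/3 → A2.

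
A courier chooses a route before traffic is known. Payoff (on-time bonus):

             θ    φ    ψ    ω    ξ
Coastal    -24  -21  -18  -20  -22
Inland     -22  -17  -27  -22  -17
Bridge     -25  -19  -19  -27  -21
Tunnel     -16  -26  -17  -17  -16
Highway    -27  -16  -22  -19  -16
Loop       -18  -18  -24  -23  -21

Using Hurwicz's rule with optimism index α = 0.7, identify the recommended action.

Tunnel

Coastal: 0.7·(-18) + 0.3·(-24) = -19.8
Inland: 0.7·(-17) + 0.3·(-27) = -20
Bridge: 0.7·(-19) + 0.3·(-27) = -21.4
Tunnel: 0.7·(-16) + 0.3·(-26) = -19
Highway: 0.7·(-16) + 0.3·(-27) = -19.3
Loop: 0.7·(-18) + 0.3·(-24) = -19.8
Highest Hurwicz score = -19 → Tunnel.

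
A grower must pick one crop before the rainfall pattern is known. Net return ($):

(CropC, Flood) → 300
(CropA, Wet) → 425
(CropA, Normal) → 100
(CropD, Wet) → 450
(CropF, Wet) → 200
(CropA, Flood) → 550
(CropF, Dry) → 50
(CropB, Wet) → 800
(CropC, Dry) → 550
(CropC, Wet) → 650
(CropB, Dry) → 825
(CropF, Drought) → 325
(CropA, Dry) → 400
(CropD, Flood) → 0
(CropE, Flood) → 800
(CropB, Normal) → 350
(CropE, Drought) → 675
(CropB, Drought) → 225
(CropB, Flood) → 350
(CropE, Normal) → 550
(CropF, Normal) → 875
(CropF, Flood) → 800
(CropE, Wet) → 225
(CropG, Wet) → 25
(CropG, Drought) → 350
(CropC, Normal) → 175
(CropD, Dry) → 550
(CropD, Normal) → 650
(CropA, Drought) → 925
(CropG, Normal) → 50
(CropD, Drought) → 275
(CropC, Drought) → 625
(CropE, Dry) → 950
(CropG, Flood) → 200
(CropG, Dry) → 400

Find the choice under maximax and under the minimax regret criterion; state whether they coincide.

maximax → CropE; minimax regret → CropE (agree)

Row maxima: CropD=650, CropG=400, CropF=875, CropE=950, CropB=825, CropA=925, CropC=650
Best best-case = 950 → CropE.
Column bests: Drought=925, Dry=950, Normal=875, Wet=800, Flood=800.
CropD regrets: 650, 400, 225, 350, 800 → max 800
CropG regrets: 575, 550, 825, 775, 600 → max 825
CropF regrets: 600, 900, 0, 600, 0 → max 900
CropE regrets: 250, 0, 325, 575, 0 → max 575
CropB regrets: 700, 125, 525, 0, 450 → max 700
CropA regrets: 0, 550, 775, 375, 250 → max 775
CropC regrets: 300, 400, 700, 150, 500 → max 700
Smallest max regret = 575 → CropE.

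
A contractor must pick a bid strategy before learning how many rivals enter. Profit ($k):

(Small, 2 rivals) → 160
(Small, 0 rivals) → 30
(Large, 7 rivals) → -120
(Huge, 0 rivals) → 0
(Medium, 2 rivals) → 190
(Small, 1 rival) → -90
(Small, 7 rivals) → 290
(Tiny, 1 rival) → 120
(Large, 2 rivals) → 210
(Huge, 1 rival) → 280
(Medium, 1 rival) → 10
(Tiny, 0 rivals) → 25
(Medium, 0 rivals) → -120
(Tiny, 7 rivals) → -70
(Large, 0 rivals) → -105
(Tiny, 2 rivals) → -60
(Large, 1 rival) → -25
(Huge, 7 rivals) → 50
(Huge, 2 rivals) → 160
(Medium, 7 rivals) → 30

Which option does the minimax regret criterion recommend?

Huge

Column bests: 0 rivals=30, 1 rival=280, 2 rivals=210, 7 rivals=290.
Tiny regrets: 5, 160, 270, 360 → max 360
Small regrets: 0, 370, 50, 0 → max 370
Medium regrets: 150, 270, 20, 260 → max 270
Large regrets: 135, 305, 0, 410 → max 410
Huge regrets: 30, 0, 50, 240 → max 240
Smallest max regret = 240 → Huge.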